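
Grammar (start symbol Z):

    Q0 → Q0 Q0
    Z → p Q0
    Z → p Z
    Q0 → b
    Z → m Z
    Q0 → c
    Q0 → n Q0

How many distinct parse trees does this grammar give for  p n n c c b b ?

28

Parse trees for p n n c c b b (showing first 6 of 28):
  [Z p [Q0 [Q0 n [Q0 n [Q0 c]]] [Q0 [Q0 c] [Q0 [Q0 b] [Q0 b]]]]]
  [Z p [Q0 [Q0 n [Q0 n [Q0 c]]] [Q0 [Q0 [Q0 c] [Q0 b]] [Q0 b]]]]
  [Z p [Q0 [Q0 [Q0 n [Q0 n [Q0 c]]] [Q0 c]] [Q0 [Q0 b] [Q0 b]]]]
  [Z p [Q0 [Q0 n [Q0 [Q0 n [Q0 c]] [Q0 c]]] [Q0 [Q0 b] [Q0 b]]]]
  [Z p [Q0 [Q0 n [Q0 n [Q0 [Q0 c] [Q0 c]]]] [Q0 [Q0 b] [Q0 b]]]]
  [Z p [Q0 [Q0 [Q0 n [Q0 n [Q0 c]]] [Q0 [Q0 c] [Q0 b]]] [Q0 b]]]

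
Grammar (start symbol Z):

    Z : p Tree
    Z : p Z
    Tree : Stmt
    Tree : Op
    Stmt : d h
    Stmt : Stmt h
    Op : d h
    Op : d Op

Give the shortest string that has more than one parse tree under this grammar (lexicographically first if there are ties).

p d h

length 3: p d h has 2 parse trees

Two derivations of p d h:
  Z ⇒ p Tree ⇒ p Stmt ⇒ p d h
  Z ⇒ p Tree ⇒ p Op ⇒ p d h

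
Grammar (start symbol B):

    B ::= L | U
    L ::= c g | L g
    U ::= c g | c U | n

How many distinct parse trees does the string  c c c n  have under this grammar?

1

Parse trees for c c c n:
  [B [U c [U c [U c [U n]]]]]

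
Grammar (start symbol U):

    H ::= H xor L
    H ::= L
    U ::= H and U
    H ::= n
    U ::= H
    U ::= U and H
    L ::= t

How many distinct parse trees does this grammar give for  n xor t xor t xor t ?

1

Parse trees for n xor t xor t xor t:
  [U [H [H [H [H n] xor [L t]] xor [L t]] xor [L t]]]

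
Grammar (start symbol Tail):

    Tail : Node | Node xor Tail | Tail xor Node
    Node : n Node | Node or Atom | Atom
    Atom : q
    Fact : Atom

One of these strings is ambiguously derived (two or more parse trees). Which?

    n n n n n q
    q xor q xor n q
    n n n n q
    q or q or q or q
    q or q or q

n n n n n q: 1 tree
q xor q xor n q: 4 trees
n n n n q: 1 tree
q or q or q or q: 1 tree
q or q or q: 1 tree

q xor q xor n q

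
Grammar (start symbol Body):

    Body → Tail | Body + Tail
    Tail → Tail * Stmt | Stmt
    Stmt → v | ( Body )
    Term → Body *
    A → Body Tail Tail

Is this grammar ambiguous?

(Term, A are unreachable from Body, so their rules don't affect L(Body).) The grammar is stratified — Body handles '+' (left-recursive), Tail handles '*', Stmt atoms. Each operator has a fixed associativity and precedence level, so every string has one parse.

Unambiguous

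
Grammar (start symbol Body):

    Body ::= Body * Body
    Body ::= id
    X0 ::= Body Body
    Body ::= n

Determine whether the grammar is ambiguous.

Witness: id * id * id

Derivation 1: Body ⇒ Body * Body ⇒ Body * Body * Body ⇒ id * Body * Body ⇒ id * id * Body ⇒ id * id * id
Derivation 2: Body ⇒ Body * Body ⇒ id * Body ⇒ id * Body * Body ⇒ id * id * Body ⇒ id * id * id

Two distinct leftmost derivations for the same string.

Ambiguous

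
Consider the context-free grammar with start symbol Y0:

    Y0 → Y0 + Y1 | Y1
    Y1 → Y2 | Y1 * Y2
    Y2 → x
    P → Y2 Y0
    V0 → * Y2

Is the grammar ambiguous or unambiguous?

Unambiguous

(P, V0 are unreachable from Y0, so their rules don't affect L(Y0).) Y0 → Y0 + Y1 | Y1  ;  Y1 → Y1 * Y2 | Y2  — a left-associative chain with Y2 at the bottom. Each string factors uniquely by precedence.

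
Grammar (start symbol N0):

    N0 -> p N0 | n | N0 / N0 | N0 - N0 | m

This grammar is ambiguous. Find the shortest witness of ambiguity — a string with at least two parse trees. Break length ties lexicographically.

length 1: no string has ≥2 trees
length 2: no string has ≥2 trees
length 3: no string has ≥2 trees
length 4: p m - m has 2 parse trees

Two derivations of p m - m:
  N0 ⇒ p N0 ⇒ p N0 - N0 ⇒ p m - N0 ⇒ p m - m
  N0 ⇒ N0 - N0 ⇒ p N0 - N0 ⇒ p m - N0 ⇒ p m - m

p m - m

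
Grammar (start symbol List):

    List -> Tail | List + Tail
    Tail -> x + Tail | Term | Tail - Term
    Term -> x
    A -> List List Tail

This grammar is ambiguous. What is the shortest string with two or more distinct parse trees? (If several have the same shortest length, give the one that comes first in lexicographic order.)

length 1: no string has ≥2 trees
length 3: x + x has 2 parse trees

Two derivations of x + x:
  List ⇒ Tail ⇒ x + Tail ⇒ x + Term ⇒ x + x
  List ⇒ List + Tail ⇒ Tail + Tail ⇒ Term + Tail ⇒ x + Tail ⇒ x + Term ⇒ x + x

x + x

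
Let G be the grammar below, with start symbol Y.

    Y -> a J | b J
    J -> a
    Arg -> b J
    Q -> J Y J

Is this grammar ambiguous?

(Arg, Q are unreachable from Y, so their rules don't affect L(Y).) Restricted to the reachable nonterminals, every rule has the form A → t or A → t B, and no two rules for the same A share a first terminal. The grammar encodes a DFA — one run per string.

Unambiguous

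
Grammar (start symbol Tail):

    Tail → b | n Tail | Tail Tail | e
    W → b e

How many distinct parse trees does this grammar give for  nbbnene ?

Parse trees for nbbnene (showing first 6 of 19):
  [Tail n [Tail [Tail b] [Tail [Tail b] [Tail n [Tail [Tail e] [Tail n [Tail e]]]]]]]
  [Tail n [Tail [Tail b] [Tail [Tail b] [Tail [Tail n [Tail e]] [Tail n [Tail e]]]]]]
  [Tail n [Tail [Tail b] [Tail [Tail [Tail b] [Tail n [Tail e]]] [Tail n [Tail e]]]]]
  [Tail n [Tail [Tail [Tail b] [Tail b]] [Tail n [Tail [Tail e] [Tail n [Tail e]]]]]]
  [Tail n [Tail [Tail [Tail b] [Tail b]] [Tail [Tail n [Tail e]] [Tail n [Tail e]]]]]
  [Tail n [Tail [Tail [Tail b] [Tail [Tail b] [Tail n [Tail e]]]] [Tail n [Tail e]]]]

19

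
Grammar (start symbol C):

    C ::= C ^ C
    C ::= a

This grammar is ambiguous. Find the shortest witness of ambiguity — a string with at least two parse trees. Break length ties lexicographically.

a ^ a ^ a

length 1: no string has ≥2 trees
length 3: no string has ≥2 trees
length 5: a ^ a ^ a has 2 parse trees

Two derivations of a ^ a ^ a:
  C ⇒ C ^ C ⇒ C ^ C ^ C ⇒ a ^ C ^ C ⇒ a ^ a ^ C ⇒ a ^ a ^ a
  C ⇒ C ^ C ⇒ a ^ C ⇒ a ^ C ^ C ⇒ a ^ a ^ C ⇒ a ^ a ^ a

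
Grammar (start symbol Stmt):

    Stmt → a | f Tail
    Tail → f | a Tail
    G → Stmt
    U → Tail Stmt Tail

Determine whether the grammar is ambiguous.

Unambiguous

(G, U are unreachable from Stmt, so their rules don't affect L(Stmt).) The reachable rules are right-linear with at most one rule per (nonterminal, next-terminal) pair. Each input token forces the next rule, so parsing is deterministic.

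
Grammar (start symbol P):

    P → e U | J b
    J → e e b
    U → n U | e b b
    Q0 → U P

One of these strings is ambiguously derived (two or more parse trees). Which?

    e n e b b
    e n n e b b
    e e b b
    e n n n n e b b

e e b b

e n e b b: 1 tree
e n n e b b: 1 tree
e e b b: 2 trees
e n n n n e b b: 1 tree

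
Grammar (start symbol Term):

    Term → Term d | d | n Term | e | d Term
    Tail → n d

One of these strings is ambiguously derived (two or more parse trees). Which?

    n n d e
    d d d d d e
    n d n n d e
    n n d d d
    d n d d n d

n n d e: 1 tree
d d d d d e: 1 tree
n d n n d e: 1 tree
n n d d d: 11 trees
d n d d n d: 1 tree

n n d d d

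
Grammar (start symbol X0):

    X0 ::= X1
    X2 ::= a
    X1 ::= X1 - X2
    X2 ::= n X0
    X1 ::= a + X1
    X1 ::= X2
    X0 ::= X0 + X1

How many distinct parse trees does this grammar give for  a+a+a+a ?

Parse trees for a+a+a+a:
  [X0 [X1 a + [X1 a + [X1 a + [X1 [X2 a]]]]]]
  [X0 [X0 [X1 [X2 a]]] + [X1 a + [X1 a + [X1 [X2 a]]]]]
  [X0 [X0 [X1 a + [X1 [X2 a]]]] + [X1 a + [X1 [X2 a]]]]
  [X0 [X0 [X0 [X1 [X2 a]]] + [X1 [X2 a]]] + [X1 a + [X1 [X2 a]]]]
  [X0 [X0 [X1 a + [X1 a + [X1 [X2 a]]]]] + [X1 [X2 a]]]
  [X0 [X0 [X0 [X1 [X2 a]]] + [X1 a + [X1 [X2 a]]]] + [X1 [X2 a]]]
  [X0 [X0 [X0 [X1 a + [X1 [X2 a]]]] + [X1 [X2 a]]] + [X1 [X2 a]]]
  [X0 [X0 [X0 [X0 [X1 [X2 a]]] + [X1 [X2 a]]] + [X1 [X2 a]]] + [X1 [X2 a]]]

8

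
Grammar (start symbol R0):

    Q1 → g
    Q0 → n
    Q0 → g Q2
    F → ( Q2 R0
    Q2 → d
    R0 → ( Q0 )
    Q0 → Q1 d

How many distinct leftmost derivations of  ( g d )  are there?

Parse trees for ( g d ):
  [R0 ( [Q0 g [Q2 d]] )]
  [R0 ( [Q0 [Q1 g] d] )]

2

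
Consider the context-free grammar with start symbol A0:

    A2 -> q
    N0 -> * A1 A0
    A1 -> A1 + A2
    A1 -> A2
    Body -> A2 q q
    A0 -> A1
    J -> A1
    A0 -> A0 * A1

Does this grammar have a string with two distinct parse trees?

Unambiguous

(Body, J, N0 are unreachable from A0, so their rules don't affect L(A0).) A0 → A0 * A1 | A1  ;  A1 → A1 + A2 | A2  — a left-associative chain with A2 at the bottom. Each string factors uniquely by precedence.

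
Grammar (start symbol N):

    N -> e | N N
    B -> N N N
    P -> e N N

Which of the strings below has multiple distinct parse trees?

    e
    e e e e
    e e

e: 1 tree
e e e e: 5 trees
e e: 1 tree

e e e e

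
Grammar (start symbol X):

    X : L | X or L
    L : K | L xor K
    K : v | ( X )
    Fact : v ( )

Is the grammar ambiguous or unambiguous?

Unambiguous

Only X, L, K are reachable from X; ignoring the rest: The grammar is stratified — X handles 'or' (left-recursive), L handles 'xor', K atoms. Each operator has a fixed associativity and precedence level, so every string has one parse.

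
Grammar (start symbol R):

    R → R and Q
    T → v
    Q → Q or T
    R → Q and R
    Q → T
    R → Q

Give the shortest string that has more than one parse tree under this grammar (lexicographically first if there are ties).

length 1: no string has ≥2 trees
length 3: v and v has 2 parse trees

Two derivations of v and v:
  R ⇒ R and Q ⇒ Q and Q ⇒ T and Q ⇒ v and Q ⇒ v and T ⇒ v and v
  R ⇒ Q and R ⇒ T and R ⇒ v and R ⇒ v and Q ⇒ v and T ⇒ v and v

v and v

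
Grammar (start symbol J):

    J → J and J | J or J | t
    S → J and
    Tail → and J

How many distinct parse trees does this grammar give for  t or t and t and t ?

5

Parse trees for t or t and t and t:
  [J [J [J t] or [J t]] and [J [J t] and [J t]]]
  [J [J [J [J t] or [J t]] and [J t]] and [J t]]
  [J [J [J t] or [J [J t] and [J t]]] and [J t]]
  [J [J t] or [J [J t] and [J [J t] and [J t]]]]
  [J [J t] or [J [J [J t] and [J t]] and [J t]]]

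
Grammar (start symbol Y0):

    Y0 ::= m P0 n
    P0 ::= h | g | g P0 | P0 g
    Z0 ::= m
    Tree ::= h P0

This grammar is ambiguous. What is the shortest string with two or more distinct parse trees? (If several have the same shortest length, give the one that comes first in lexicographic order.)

length 3: no string has ≥2 trees
length 4: m g g n has 2 parse trees

Two derivations of m g g n:
  Y0 ⇒ m P0 n ⇒ m g P0 n ⇒ m g g n
  Y0 ⇒ m P0 n ⇒ m P0 g n ⇒ m g g n

m g g n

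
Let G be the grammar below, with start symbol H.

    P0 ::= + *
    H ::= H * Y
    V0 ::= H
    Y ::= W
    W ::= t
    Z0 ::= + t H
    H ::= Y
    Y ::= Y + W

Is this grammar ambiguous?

Only H, Y, W are reachable from H; ignoring the rest: This is a standard precedence ladder (H over Y over W), with each level left-recursive on its own operator ('*' at H, '+' at Y). That structure is LR(1), hence unambiguous.

Unambiguous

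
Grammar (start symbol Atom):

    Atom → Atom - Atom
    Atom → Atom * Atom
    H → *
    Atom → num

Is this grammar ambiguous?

Witness: num * num * num

Derivation 1: Atom ⇒ Atom * Atom ⇒ Atom * Atom * Atom ⇒ num * Atom * Atom ⇒ num * num * Atom ⇒ num * num * num
Derivation 2: Atom ⇒ Atom * Atom ⇒ num * Atom ⇒ num * Atom * Atom ⇒ num * num * Atom ⇒ num * num * num

Two distinct leftmost derivations for the same string.

Ambiguous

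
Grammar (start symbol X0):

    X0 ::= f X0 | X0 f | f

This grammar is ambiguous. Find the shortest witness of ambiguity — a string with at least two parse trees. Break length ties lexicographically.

f f

length 1: no string has ≥2 trees
length 2: f f has 2 parse trees

Two derivations of f f:
  X0 ⇒ f X0 ⇒ f f
  X0 ⇒ X0 f ⇒ f f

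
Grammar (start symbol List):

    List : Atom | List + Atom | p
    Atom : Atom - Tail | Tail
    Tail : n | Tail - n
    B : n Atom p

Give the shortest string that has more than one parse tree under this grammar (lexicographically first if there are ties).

n - n

length 1: no string has ≥2 trees
length 3: n - n has 2 parse trees

Two derivations of n - n:
  List ⇒ Atom ⇒ Atom - Tail ⇒ Tail - Tail ⇒ n - Tail ⇒ n - n
  List ⇒ Atom ⇒ Tail ⇒ Tail - n ⇒ n - n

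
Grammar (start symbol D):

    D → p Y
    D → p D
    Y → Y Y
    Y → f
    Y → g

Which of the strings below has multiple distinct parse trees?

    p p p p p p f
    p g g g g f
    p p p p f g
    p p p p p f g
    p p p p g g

p p p p p p f: 1 tree
p g g g g f: 14 trees
p p p p f g: 1 tree
p p p p p f g: 1 tree
p p p p g g: 1 tree

p g g g g f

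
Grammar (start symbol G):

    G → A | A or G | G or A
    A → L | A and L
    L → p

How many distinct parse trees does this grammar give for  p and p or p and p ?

2

Parse trees for p and p or p and p:
  [G [A [A [L p]] and [L p]] or [G [A [A [L p]] and [L p]]]]
  [G [G [A [A [L p]] and [L p]]] or [A [A [L p]] and [L p]]]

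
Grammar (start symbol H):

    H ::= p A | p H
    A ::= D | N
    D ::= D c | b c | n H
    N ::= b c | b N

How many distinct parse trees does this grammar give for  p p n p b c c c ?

Parse trees for p p n p b c c c:
  [H p [H p [A [D [D [D n [H p [A [D b c]]]] c] c]]]]
  [H p [H p [A [D [D [D n [H p [A [N b c]]]] c] c]]]]
  [H p [H p [A [D [D n [H p [A [D [D b c] c]]]] c]]]]
  [H p [H p [A [D n [H p [A [D [D [D b c] c] c]]]]]]]

4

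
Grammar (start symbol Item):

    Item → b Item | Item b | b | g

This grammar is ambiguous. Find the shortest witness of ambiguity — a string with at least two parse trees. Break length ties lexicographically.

length 1: no string has ≥2 trees
length 2: b b has 2 parse trees

Two derivations of b b:
  Item ⇒ b Item ⇒ b b
  Item ⇒ Item b ⇒ b b

b b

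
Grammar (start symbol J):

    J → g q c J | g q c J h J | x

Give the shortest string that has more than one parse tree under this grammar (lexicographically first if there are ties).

g q c g q c x h x

length 1: no string has ≥2 trees
length 4: no string has ≥2 trees
length 6: no string has ≥2 trees
length 7: no string has ≥2 trees
length 9: g q c g q c x h x has 2 parse trees

Two derivations of g q c g q c x h x:
  J ⇒ g q c J ⇒ g q c g q c J h J ⇒ g q c g q c x h J ⇒ g q c g q c x h x
  J ⇒ g q c J h J ⇒ g q c g q c J h J ⇒ g q c g q c x h J ⇒ g q c g q c x h x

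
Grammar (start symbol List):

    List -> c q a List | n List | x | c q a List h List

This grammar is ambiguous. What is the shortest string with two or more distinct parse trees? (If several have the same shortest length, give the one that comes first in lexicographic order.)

c q a c q a x h x

length 1: no string has ≥2 trees
length 2: no string has ≥2 trees
length 3: no string has ≥2 trees
length 4: no string has ≥2 trees
length 5: no string has ≥2 trees
length 6: no string has ≥2 trees
length 7: no string has ≥2 trees
length 8: no string has ≥2 trees
length 9: c q a c q a x h x has 2 parse trees

Two derivations of c q a c q a x h x:
  List ⇒ c q a List ⇒ c q a c q a List h List ⇒ c q a c q a x h List ⇒ c q a c q a x h x
  List ⇒ c q a List h List ⇒ c q a c q a List h List ⇒ c q a c q a x h List ⇒ c q a c q a x h x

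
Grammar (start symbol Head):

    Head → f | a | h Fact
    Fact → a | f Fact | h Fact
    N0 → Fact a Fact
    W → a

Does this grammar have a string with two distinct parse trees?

(N0, W are unreachable from Head, so their rules don't affect L(Head).) Each reachable nonterminal has at most one production per leading terminal, and all productions are right-linear; the derivation is determined token-by-token.

Unambiguous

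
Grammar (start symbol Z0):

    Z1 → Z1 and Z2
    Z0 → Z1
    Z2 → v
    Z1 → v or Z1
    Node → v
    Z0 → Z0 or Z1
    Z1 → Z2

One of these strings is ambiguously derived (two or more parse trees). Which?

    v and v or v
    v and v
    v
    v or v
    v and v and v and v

v or v

v and v or v: 1 tree
v and v: 1 tree
v: 1 tree
v or v: 2 trees
v and v and v and v: 1 tree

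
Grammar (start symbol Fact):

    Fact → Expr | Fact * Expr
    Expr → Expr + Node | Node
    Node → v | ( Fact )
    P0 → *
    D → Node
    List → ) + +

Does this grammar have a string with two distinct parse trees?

(P0, D, List are unreachable from Fact, so their rules don't affect L(Fact).) This is a standard precedence ladder (Fact over Expr over Node), with each level left-recursive on its own operator ('*' at Fact, '+' at Expr). That structure is LR(1), hence unambiguous.

Unambiguous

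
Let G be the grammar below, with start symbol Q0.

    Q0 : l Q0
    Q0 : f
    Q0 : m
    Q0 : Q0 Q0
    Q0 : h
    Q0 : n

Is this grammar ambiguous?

Witness: f f f

Derivation 1: Q0 ⇒ Q0 Q0 ⇒ f Q0 ⇒ f Q0 Q0 ⇒ f f Q0 ⇒ f f f
Derivation 2: Q0 ⇒ Q0 Q0 ⇒ Q0 Q0 Q0 ⇒ f Q0 Q0 ⇒ f f Q0 ⇒ f f f

Two distinct leftmost derivations for the same string.

Ambiguous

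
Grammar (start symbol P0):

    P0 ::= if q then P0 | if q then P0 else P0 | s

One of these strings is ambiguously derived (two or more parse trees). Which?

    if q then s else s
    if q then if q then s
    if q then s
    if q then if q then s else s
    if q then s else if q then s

if q then s else s: 1 tree
if q then if q then s: 1 tree
if q then s: 1 tree
if q then if q then s else s: 2 trees
if q then s else if q then s: 1 tree

if q then if q then s else s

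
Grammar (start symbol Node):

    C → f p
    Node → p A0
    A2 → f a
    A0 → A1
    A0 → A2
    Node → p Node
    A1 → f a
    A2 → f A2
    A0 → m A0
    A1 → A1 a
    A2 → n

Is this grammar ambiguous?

Ambiguous

Witness: p f a

Derivation 1: Node ⇒ p A0 ⇒ p A1 ⇒ p f a
Derivation 2: Node ⇒ p A0 ⇒ p A2 ⇒ p f a

Two distinct leftmost derivations for the same string.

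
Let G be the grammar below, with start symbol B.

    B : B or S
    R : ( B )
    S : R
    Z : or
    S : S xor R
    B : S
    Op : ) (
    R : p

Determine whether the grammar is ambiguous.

Only B, S, R are reachable from B; ignoring the rest: The grammar is stratified — B handles 'or' (left-recursive), S handles 'xor', R atoms. Each operator has a fixed associativity and precedence level, so every string has one parse.

Unambiguous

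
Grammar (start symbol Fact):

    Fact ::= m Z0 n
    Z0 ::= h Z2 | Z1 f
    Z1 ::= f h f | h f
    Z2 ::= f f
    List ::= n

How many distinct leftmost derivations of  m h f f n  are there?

2

Parse trees for m h f f n:
  [Fact m [Z0 h [Z2 f f]] n]
  [Fact m [Z0 [Z1 h f] f] n]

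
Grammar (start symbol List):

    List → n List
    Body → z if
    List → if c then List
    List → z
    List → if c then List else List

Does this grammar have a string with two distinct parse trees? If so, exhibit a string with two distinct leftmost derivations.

Witness: if c then if c then z else z

Derivation 1: List ⇒ if c then List ⇒ if c then if c then List else List ⇒ if c then if c then z else List ⇒ if c then if c then z else z
Derivation 2: List ⇒ if c then List else List ⇒ if c then if c then List else List ⇒ if c then if c then z else List ⇒ if c then if c then z else z

Two distinct leftmost derivations for the same string.

Ambiguous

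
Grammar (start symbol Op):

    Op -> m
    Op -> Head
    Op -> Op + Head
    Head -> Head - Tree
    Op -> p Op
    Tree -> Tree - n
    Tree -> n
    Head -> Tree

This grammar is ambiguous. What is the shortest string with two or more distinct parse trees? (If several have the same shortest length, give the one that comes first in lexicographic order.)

length 1: no string has ≥2 trees
length 2: no string has ≥2 trees
length 3: n - n has 2 parse trees

Two derivations of n - n:
  Op ⇒ Head ⇒ Head - Tree ⇒ Tree - Tree ⇒ n - Tree ⇒ n - n
  Op ⇒ Head ⇒ Tree ⇒ Tree - n ⇒ n - n

n - n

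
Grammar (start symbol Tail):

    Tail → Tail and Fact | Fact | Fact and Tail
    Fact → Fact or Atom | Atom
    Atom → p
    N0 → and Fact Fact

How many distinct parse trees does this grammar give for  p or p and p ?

Parse trees for p or p and p:
  [Tail [Tail [Fact [Fact [Atom p]] or [Atom p]]] and [Fact [Atom p]]]
  [Tail [Fact [Fact [Atom p]] or [Atom p]] and [Tail [Fact [Atom p]]]]

2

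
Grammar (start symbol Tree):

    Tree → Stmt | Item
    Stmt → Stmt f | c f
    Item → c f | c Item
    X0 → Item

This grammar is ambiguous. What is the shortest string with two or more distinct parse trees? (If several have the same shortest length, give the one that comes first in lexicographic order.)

length 2: c f has 2 parse trees

Two derivations of c f:
  Tree ⇒ Stmt ⇒ c f
  Tree ⇒ Item ⇒ c f

c f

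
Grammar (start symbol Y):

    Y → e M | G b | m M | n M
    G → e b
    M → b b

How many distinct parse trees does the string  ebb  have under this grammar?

2

Parse trees for ebb:
  [Y e [M b b]]
  [Y [G e b] b]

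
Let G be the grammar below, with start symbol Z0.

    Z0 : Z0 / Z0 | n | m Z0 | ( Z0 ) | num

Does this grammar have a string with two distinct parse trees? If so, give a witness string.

Ambiguous

Witness: m n / n

Derivation 1: Z0 ⇒ Z0 / Z0 ⇒ m Z0 / Z0 ⇒ m n / Z0 ⇒ m n / n
Derivation 2: Z0 ⇒ m Z0 ⇒ m Z0 / Z0 ⇒ m n / Z0 ⇒ m n / n

Two distinct leftmost derivations for the same string.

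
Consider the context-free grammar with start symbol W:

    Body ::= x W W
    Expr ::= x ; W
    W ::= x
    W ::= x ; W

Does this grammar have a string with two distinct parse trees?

Unambiguous

Only W is reachable from W; ignoring the rest: Right-recursive list with a separator: after each atom, whether the separator follows determines the rule. One parse per string.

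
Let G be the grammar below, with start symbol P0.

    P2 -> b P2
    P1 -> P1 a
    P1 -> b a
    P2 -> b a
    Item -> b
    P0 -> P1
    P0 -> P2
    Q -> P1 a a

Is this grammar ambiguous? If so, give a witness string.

Ambiguous

Witness: b a

Derivation 1: P0 ⇒ P1 ⇒ b a
Derivation 2: P0 ⇒ P2 ⇒ b a

Two distinct leftmost derivations for the same string.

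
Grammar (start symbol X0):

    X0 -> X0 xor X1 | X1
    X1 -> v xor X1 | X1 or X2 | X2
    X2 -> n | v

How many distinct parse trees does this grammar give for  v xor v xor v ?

Parse trees for v xor v xor v:
  [X0 [X0 [X1 [X2 v]]] xor [X1 v xor [X1 [X2 v]]]]
  [X0 [X0 [X0 [X1 [X2 v]]] xor [X1 [X2 v]]] xor [X1 [X2 v]]]
  [X0 [X0 [X1 v xor [X1 [X2 v]]]] xor [X1 [X2 v]]]
  [X0 [X1 v xor [X1 v xor [X1 [X2 v]]]]]

4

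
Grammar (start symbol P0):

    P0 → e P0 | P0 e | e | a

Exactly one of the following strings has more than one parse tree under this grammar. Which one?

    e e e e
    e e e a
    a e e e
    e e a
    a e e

e e e e

e e e e: 8 trees
e e e a: 1 tree
a e e e: 1 tree
e e a: 1 tree
a e e: 1 tree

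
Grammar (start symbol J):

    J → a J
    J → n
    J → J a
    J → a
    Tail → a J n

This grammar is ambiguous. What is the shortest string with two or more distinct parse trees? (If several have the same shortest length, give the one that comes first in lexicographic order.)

a a

length 1: no string has ≥2 trees
length 2: a a has 2 parse trees

Two derivations of a a:
  J ⇒ a J ⇒ a a
  J ⇒ J a ⇒ a a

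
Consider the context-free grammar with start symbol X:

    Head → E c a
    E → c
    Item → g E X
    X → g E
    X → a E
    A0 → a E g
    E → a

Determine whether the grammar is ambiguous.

Unambiguous

Only X, E are reachable from X; ignoring the rest: Each reachable nonterminal has at most one production per leading terminal, and all productions are right-linear; the derivation is determined token-by-token.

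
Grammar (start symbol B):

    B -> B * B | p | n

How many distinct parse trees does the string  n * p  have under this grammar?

Parse trees for n * p:
  [B [B n] * [B p]]

1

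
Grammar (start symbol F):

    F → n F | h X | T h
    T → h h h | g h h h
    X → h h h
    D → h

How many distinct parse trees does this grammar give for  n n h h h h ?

Parse trees for n n h h h h:
  [F n [F n [F h [X h h h]]]]
  [F n [F n [F [T h h h] h]]]

2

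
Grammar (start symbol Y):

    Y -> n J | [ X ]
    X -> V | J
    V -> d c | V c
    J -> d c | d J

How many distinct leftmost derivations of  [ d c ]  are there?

Parse trees for [ d c ]:
  [Y [ [X [V d c]] ]]
  [Y [ [X [J d c]] ]]

2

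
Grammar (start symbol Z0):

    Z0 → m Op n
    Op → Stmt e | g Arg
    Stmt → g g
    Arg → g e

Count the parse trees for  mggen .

2

Parse trees for mggen:
  [Z0 m [Op [Stmt g g] e] n]
  [Z0 m [Op g [Arg g e]] n]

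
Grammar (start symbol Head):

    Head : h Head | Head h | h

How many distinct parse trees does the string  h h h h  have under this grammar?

Parse trees for h h h h:
  [Head h [Head h [Head h [Head h]]]]
  [Head h [Head h [Head [Head h] h]]]
  [Head h [Head [Head h [Head h]] h]]
  [Head h [Head [Head [Head h] h] h]]
  [Head [Head h [Head h [Head h]]] h]
  [Head [Head h [Head [Head h] h]] h]
  [Head [Head [Head h [Head h]] h] h]
  [Head [Head [Head [Head h] h] h] h]

8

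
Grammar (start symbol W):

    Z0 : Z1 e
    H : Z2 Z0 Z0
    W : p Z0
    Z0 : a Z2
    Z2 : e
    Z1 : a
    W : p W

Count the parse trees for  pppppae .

2

Parse trees for pppppae:
  [W p [W p [W p [W p [W p [Z0 [Z1 a] e]]]]]]
  [W p [W p [W p [W p [W p [Z0 a [Z2 e]]]]]]]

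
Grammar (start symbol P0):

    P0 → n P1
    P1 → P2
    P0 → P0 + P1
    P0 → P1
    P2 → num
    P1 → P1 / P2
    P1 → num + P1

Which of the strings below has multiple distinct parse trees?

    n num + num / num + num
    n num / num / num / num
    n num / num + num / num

n num + num / num + num: 3 trees
n num / num / num / num: 1 tree
n num / num + num / num: 1 tree

n num + num / num + num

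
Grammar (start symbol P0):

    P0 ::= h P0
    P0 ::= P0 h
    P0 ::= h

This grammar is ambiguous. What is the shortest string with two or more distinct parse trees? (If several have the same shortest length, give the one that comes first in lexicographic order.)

h h

length 1: no string has ≥2 trees
length 2: h h has 2 parse trees

Two derivations of h h:
  P0 ⇒ h P0 ⇒ h h
  P0 ⇒ P0 h ⇒ h h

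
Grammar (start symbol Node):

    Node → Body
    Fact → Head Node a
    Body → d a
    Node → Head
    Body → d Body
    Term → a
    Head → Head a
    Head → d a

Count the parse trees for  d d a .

Parse trees for d d a:
  [Node [Body d [Body d a]]]

1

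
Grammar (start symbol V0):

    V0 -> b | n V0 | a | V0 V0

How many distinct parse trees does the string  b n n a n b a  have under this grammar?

Parse trees for b n n a n b a (showing first 6 of 18):
  [V0 [V0 b] [V0 n [V0 n [V0 [V0 a] [V0 n [V0 [V0 b] [V0 a]]]]]]]
  [V0 [V0 b] [V0 n [V0 n [V0 [V0 a] [V0 [V0 n [V0 b]] [V0 a]]]]]]
  [V0 [V0 b] [V0 n [V0 n [V0 [V0 [V0 a] [V0 n [V0 b]]] [V0 a]]]]]
  [V0 [V0 b] [V0 n [V0 [V0 n [V0 a]] [V0 n [V0 [V0 b] [V0 a]]]]]]
  [V0 [V0 b] [V0 n [V0 [V0 n [V0 a]] [V0 [V0 n [V0 b]] [V0 a]]]]]
  [V0 [V0 b] [V0 n [V0 [V0 n [V0 [V0 a] [V0 n [V0 b]]]] [V0 a]]]]

18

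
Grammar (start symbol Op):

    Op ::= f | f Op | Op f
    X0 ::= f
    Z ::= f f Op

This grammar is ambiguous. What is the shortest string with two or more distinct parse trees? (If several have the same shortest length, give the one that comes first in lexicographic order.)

length 1: no string has ≥2 trees
length 2: f f has 2 parse trees

Two derivations of f f:
  Op ⇒ f Op ⇒ f f
  Op ⇒ Op f ⇒ f f

f f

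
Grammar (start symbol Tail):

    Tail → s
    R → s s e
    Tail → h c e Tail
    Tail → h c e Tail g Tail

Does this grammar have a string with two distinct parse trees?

Ambiguous

Witness: h c e h c e s g s

Derivation 1: Tail ⇒ h c e Tail ⇒ h c e h c e Tail g Tail ⇒ h c e h c e s g Tail ⇒ h c e h c e s g s
Derivation 2: Tail ⇒ h c e Tail g Tail ⇒ h c e h c e Tail g Tail ⇒ h c e h c e s g Tail ⇒ h c e h c e s g s

Two distinct leftmost derivations for the same string.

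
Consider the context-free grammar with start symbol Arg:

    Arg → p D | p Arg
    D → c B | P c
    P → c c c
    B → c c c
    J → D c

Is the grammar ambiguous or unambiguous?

Witness: p c c c c

Derivation 1: Arg ⇒ p D ⇒ p c B ⇒ p c c c c
Derivation 2: Arg ⇒ p D ⇒ p P c ⇒ p c c c c

Two distinct leftmost derivations for the same string.

Ambiguous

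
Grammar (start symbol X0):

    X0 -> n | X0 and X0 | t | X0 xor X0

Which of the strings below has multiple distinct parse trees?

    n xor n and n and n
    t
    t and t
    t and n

n xor n and n and n

n xor n and n and n: 5 trees
t: 1 tree
t and t: 1 tree
t and n: 1 tree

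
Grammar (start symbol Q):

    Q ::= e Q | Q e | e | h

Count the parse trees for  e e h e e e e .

Parse trees for e e h e e e e (showing first 6 of 15):
  [Q e [Q e [Q [Q [Q [Q [Q h] e] e] e] e]]]
  [Q e [Q [Q e [Q [Q [Q [Q h] e] e] e]] e]]
  [Q e [Q [Q [Q e [Q [Q [Q h] e] e]] e] e]]
  [Q e [Q [Q [Q [Q e [Q [Q h] e]] e] e] e]]
  [Q e [Q [Q [Q [Q [Q e [Q h]] e] e] e] e]]
  [Q [Q e [Q e [Q [Q [Q [Q h] e] e] e]]] e]

15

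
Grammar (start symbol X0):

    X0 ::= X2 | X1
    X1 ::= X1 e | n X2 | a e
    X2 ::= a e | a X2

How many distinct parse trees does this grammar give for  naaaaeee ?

Parse trees for naaaaeee:
  [X0 [X1 [X1 [X1 n [X2 a [X2 a [X2 a [X2 a e]]]]] e] e]]

1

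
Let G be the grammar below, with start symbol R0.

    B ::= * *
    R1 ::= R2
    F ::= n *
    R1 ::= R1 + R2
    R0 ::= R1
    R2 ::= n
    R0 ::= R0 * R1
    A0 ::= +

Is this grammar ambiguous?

Unambiguous

(A0, F, B are unreachable from R0, so their rules don't affect L(R0).) R0 → R0 * R1 | R1  ;  R1 → R1 + R2 | R2  — a left-associative chain with R2 at the bottom. Each string factors uniquely by precedence.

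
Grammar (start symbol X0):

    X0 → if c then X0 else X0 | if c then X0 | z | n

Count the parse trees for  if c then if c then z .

1

Parse trees for if c then if c then z:
  [X0 if c then [X0 if c then [X0 z]]]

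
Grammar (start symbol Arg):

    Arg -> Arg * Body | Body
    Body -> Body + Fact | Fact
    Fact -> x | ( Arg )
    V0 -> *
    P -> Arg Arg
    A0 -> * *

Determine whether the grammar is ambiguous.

(V0, P, A0 are unreachable from Arg, so their rules don't affect L(Arg).) This is a standard precedence ladder (Arg over Body over Fact), with each level left-recursive on its own operator ('*' at Arg, '+' at Body). That structure is LR(1), hence unambiguous.

Unambiguous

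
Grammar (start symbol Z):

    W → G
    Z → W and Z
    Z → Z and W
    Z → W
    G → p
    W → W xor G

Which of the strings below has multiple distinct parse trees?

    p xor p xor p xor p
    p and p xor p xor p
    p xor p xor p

p and p xor p xor p

p xor p xor p xor p: 1 tree
p and p xor p xor p: 2 trees
p xor p xor p: 1 tree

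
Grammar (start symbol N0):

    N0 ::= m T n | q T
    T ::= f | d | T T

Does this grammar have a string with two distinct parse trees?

Ambiguous

Witness: q d d d

Derivation 1: N0 ⇒ q T ⇒ q T T ⇒ q d T ⇒ q d T T ⇒ q d d T ⇒ q d d d
Derivation 2: N0 ⇒ q T ⇒ q T T ⇒ q T T T ⇒ q d T T ⇒ q d d T ⇒ q d d d

Two distinct leftmost derivations for the same string.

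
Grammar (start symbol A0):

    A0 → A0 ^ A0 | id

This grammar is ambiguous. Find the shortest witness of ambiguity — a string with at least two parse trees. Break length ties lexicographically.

length 1: no string has ≥2 trees
length 3: no string has ≥2 trees
length 5: id ^ id ^ id has 2 parse trees

Two derivations of id ^ id ^ id:
  A0 ⇒ A0 ^ A0 ⇒ A0 ^ A0 ^ A0 ⇒ id ^ A0 ^ A0 ⇒ id ^ id ^ A0 ⇒ id ^ id ^ id
  A0 ⇒ A0 ^ A0 ⇒ id ^ A0 ⇒ id ^ A0 ^ A0 ⇒ id ^ id ^ A0 ⇒ id ^ id ^ id

id ^ id ^ id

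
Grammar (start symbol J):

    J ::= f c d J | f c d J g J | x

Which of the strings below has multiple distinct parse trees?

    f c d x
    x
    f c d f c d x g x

f c d f c d x g x

f c d x: 1 tree
x: 1 tree
f c d f c d x g x: 2 trees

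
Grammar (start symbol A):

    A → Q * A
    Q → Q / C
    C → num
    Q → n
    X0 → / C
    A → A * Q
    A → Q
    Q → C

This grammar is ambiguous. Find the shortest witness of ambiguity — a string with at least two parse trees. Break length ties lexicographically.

length 1: no string has ≥2 trees
length 3: n * n has 2 parse trees

Two derivations of n * n:
  A ⇒ Q * A ⇒ n * A ⇒ n * Q ⇒ n * n
  A ⇒ A * Q ⇒ Q * Q ⇒ n * Q ⇒ n * n

n * n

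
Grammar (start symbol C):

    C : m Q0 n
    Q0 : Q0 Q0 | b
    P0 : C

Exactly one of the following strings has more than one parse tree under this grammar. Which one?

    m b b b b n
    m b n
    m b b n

m b b b b n

m b b b b n: 5 trees
m b n: 1 tree
m b b n: 1 tree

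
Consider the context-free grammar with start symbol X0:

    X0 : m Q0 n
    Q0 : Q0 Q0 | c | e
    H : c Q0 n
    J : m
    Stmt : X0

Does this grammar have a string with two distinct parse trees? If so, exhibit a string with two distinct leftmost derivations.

Ambiguous

Witness: m c c c n

Derivation 1: X0 ⇒ m Q0 n ⇒ m Q0 Q0 n ⇒ m Q0 Q0 Q0 n ⇒ m c Q0 Q0 n ⇒ m c c Q0 n ⇒ m c c c n
Derivation 2: X0 ⇒ m Q0 n ⇒ m Q0 Q0 n ⇒ m c Q0 n ⇒ m c Q0 Q0 n ⇒ m c c Q0 n ⇒ m c c c n

Two distinct leftmost derivations for the same string.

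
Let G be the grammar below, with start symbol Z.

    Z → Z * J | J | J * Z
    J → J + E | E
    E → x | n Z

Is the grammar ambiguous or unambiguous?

Witness: x * x

Derivation 1: Z ⇒ Z * J ⇒ J * J ⇒ E * J ⇒ x * J ⇒ x * E ⇒ x * x
Derivation 2: Z ⇒ J * Z ⇒ E * Z ⇒ x * Z ⇒ x * J ⇒ x * E ⇒ x * x

Two distinct leftmost derivations for the same string.

Ambiguous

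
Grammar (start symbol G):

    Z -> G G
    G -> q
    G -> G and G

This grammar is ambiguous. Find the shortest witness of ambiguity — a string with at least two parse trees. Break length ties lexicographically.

length 1: no string has ≥2 trees
length 3: no string has ≥2 trees
length 5: q and q and q has 2 parse trees

Two derivations of q and q and q:
  G ⇒ G and G ⇒ q and G ⇒ q and G and G ⇒ q and q and G ⇒ q and q and q
  G ⇒ G and G ⇒ G and G and G ⇒ q and G and G ⇒ q and q and G ⇒ q and q and q

q and q and q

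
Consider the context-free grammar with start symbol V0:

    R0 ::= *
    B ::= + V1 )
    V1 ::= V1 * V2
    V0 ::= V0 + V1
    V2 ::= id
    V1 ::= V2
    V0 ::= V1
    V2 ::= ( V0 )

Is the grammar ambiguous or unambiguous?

Unambiguous

(R0, B are unreachable from V0, so their rules don't affect L(V0).) V0 → V0 + V1 | V1  ;  V1 → V1 * V2 | V2  — a left-associative chain with V2 at the bottom. Each string factors uniquely by precedence.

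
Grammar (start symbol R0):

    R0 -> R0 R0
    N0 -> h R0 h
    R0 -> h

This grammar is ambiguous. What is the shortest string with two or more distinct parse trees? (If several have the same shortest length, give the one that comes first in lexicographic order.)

h h h

length 1: no string has ≥2 trees
length 2: no string has ≥2 trees
length 3: h h h has 2 parse trees

Two derivations of h h h:
  R0 ⇒ R0 R0 ⇒ R0 R0 R0 ⇒ h R0 R0 ⇒ h h R0 ⇒ h h h
  R0 ⇒ R0 R0 ⇒ h R0 ⇒ h R0 R0 ⇒ h h R0 ⇒ h h h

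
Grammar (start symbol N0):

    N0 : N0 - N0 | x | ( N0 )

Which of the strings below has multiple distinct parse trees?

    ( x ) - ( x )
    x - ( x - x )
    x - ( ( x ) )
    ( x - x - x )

( x ) - ( x ): 1 tree
x - ( x - x ): 1 tree
x - ( ( x ) ): 1 tree
( x - x - x ): 2 trees

( x - x - x )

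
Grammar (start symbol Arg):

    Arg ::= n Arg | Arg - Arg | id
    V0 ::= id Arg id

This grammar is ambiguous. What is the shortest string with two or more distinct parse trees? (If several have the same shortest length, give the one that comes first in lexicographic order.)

length 1: no string has ≥2 trees
length 2: no string has ≥2 trees
length 3: no string has ≥2 trees
length 4: n id - id has 2 parse trees

Two derivations of n id - id:
  Arg ⇒ n Arg ⇒ n Arg - Arg ⇒ n id - Arg ⇒ n id - id
  Arg ⇒ Arg - Arg ⇒ n Arg - Arg ⇒ n id - Arg ⇒ n id - id

n id - id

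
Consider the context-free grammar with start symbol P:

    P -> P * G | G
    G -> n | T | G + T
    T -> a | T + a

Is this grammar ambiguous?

Witness: a + a

Derivation 1: P ⇒ G ⇒ T ⇒ T + a ⇒ a + a
Derivation 2: P ⇒ G ⇒ G + T ⇒ T + T ⇒ a + T ⇒ a + a

Two distinct leftmost derivations for the same string.

Ambiguous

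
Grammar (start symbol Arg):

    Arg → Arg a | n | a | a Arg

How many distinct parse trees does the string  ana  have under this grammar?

2

Parse trees for ana:
  [Arg [Arg a [Arg n]] a]
  [Arg a [Arg [Arg n] a]]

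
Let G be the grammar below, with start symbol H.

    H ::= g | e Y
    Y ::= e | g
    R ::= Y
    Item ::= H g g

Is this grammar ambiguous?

Only H, Y are reachable from H; ignoring the rest: Each reachable nonterminal has at most one production per leading terminal, and all productions are right-linear; the derivation is determined token-by-token.

Unambiguous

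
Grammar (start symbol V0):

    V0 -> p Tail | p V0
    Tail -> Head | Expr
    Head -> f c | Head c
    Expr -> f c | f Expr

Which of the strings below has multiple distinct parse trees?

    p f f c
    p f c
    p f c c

p f c

p f f c: 1 tree
p f c: 2 trees
p f c c: 1 tree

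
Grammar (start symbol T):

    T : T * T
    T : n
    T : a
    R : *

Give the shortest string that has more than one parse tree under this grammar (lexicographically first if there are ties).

length 1: no string has ≥2 trees
length 3: no string has ≥2 trees
length 5: a * a * a has 2 parse trees

Two derivations of a * a * a:
  T ⇒ T * T ⇒ T * T * T ⇒ a * T * T ⇒ a * a * T ⇒ a * a * a
  T ⇒ T * T ⇒ a * T ⇒ a * T * T ⇒ a * a * T ⇒ a * a * a

a * a * a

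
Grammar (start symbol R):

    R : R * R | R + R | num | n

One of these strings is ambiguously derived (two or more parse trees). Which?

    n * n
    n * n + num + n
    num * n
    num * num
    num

n * n: 1 tree
n * n + num + n: 5 trees
num * n: 1 tree
num * num: 1 tree
num: 1 tree

n * n + num + n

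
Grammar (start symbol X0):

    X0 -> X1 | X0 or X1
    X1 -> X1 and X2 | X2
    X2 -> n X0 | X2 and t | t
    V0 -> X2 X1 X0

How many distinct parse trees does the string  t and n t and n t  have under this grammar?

Parse trees for t and n t and n t:
  [X0 [X1 [X1 [X2 t]] and [X2 n [X0 [X1 [X1 [X2 t]] and [X2 n [X0 [X1 [X2 t]]]]]]]]]
  [X0 [X1 [X1 [X1 [X2 t]] and [X2 n [X0 [X1 [X2 t]]]]] and [X2 n [X0 [X1 [X2 t]]]]]]

2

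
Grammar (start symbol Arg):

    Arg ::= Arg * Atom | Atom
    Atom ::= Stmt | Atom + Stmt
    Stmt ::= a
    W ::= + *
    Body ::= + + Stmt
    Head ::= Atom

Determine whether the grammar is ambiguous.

Unambiguous

Only Arg, Atom, Stmt are reachable from Arg; ignoring the rest: The grammar is stratified — Arg handles '*' (left-recursive), Atom handles '+', Stmt atoms. Each operator has a fixed associativity and precedence level, so every string has one parse.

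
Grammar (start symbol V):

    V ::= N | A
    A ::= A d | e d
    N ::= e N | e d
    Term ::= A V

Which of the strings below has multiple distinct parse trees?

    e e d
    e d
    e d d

e d

e e d: 1 tree
e d: 2 trees
e d d: 1 tree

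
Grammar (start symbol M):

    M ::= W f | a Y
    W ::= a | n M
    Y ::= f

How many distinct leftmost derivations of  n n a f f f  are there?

2

Parse trees for n n a f f f:
  [M [W n [M [W n [M [W a] f]] f]] f]
  [M [W n [M [W n [M a [Y f]]] f]] f]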